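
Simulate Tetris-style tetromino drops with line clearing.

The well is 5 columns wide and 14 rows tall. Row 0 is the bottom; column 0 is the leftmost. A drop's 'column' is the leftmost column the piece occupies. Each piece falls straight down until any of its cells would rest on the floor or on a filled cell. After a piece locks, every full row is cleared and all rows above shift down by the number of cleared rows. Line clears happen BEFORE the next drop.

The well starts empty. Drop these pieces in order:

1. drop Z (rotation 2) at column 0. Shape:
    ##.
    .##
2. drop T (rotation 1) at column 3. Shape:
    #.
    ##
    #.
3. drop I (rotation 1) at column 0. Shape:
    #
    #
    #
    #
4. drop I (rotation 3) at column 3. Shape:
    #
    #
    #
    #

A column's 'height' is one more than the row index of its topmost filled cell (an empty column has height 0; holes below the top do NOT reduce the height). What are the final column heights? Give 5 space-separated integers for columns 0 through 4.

Answer: 6 2 1 7 2

Derivation:
Drop 1: Z rot2 at col 0 lands with bottom-row=0; cleared 0 line(s) (total 0); column heights now [2 2 1 0 0], max=2
Drop 2: T rot1 at col 3 lands with bottom-row=0; cleared 0 line(s) (total 0); column heights now [2 2 1 3 2], max=3
Drop 3: I rot1 at col 0 lands with bottom-row=2; cleared 0 line(s) (total 0); column heights now [6 2 1 3 2], max=6
Drop 4: I rot3 at col 3 lands with bottom-row=3; cleared 0 line(s) (total 0); column heights now [6 2 1 7 2], max=7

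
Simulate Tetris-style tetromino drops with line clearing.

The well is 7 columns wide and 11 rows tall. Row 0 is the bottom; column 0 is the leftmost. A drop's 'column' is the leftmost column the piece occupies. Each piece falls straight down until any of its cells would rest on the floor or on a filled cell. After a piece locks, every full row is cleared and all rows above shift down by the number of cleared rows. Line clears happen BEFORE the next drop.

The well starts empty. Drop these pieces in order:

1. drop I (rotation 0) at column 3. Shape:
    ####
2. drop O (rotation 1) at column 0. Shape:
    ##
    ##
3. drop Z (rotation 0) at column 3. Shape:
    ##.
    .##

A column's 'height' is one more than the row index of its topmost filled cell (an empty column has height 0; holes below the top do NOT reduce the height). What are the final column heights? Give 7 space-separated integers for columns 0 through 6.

Drop 1: I rot0 at col 3 lands with bottom-row=0; cleared 0 line(s) (total 0); column heights now [0 0 0 1 1 1 1], max=1
Drop 2: O rot1 at col 0 lands with bottom-row=0; cleared 0 line(s) (total 0); column heights now [2 2 0 1 1 1 1], max=2
Drop 3: Z rot0 at col 3 lands with bottom-row=1; cleared 0 line(s) (total 0); column heights now [2 2 0 3 3 2 1], max=3

Answer: 2 2 0 3 3 2 1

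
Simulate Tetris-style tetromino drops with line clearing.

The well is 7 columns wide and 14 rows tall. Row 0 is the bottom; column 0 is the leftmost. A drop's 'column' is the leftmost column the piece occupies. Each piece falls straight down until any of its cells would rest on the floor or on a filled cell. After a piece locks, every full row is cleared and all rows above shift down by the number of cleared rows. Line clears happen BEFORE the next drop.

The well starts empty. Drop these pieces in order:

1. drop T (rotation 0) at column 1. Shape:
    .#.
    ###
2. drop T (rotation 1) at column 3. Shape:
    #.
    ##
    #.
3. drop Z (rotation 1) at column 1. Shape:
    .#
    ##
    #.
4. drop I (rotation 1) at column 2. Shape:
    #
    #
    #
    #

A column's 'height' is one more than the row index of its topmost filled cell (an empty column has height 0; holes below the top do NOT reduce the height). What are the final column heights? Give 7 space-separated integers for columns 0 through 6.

Answer: 0 3 8 4 3 0 0

Derivation:
Drop 1: T rot0 at col 1 lands with bottom-row=0; cleared 0 line(s) (total 0); column heights now [0 1 2 1 0 0 0], max=2
Drop 2: T rot1 at col 3 lands with bottom-row=1; cleared 0 line(s) (total 0); column heights now [0 1 2 4 3 0 0], max=4
Drop 3: Z rot1 at col 1 lands with bottom-row=1; cleared 0 line(s) (total 0); column heights now [0 3 4 4 3 0 0], max=4
Drop 4: I rot1 at col 2 lands with bottom-row=4; cleared 0 line(s) (total 0); column heights now [0 3 8 4 3 0 0], max=8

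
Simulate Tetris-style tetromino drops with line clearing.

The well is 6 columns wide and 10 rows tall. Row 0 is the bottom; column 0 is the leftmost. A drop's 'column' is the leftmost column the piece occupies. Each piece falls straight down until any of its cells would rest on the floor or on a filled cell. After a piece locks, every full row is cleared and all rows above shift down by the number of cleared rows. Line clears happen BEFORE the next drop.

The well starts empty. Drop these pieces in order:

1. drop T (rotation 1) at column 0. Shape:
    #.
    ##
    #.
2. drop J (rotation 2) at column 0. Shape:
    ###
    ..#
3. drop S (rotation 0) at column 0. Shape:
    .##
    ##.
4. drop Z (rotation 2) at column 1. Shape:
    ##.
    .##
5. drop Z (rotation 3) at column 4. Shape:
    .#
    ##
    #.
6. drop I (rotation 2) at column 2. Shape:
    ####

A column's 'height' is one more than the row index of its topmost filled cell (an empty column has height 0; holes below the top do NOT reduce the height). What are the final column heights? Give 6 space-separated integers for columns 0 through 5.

Drop 1: T rot1 at col 0 lands with bottom-row=0; cleared 0 line(s) (total 0); column heights now [3 2 0 0 0 0], max=3
Drop 2: J rot2 at col 0 lands with bottom-row=2; cleared 0 line(s) (total 0); column heights now [4 4 4 0 0 0], max=4
Drop 3: S rot0 at col 0 lands with bottom-row=4; cleared 0 line(s) (total 0); column heights now [5 6 6 0 0 0], max=6
Drop 4: Z rot2 at col 1 lands with bottom-row=6; cleared 0 line(s) (total 0); column heights now [5 8 8 7 0 0], max=8
Drop 5: Z rot3 at col 4 lands with bottom-row=0; cleared 0 line(s) (total 0); column heights now [5 8 8 7 2 3], max=8
Drop 6: I rot2 at col 2 lands with bottom-row=8; cleared 0 line(s) (total 0); column heights now [5 8 9 9 9 9], max=9

Answer: 5 8 9 9 9 9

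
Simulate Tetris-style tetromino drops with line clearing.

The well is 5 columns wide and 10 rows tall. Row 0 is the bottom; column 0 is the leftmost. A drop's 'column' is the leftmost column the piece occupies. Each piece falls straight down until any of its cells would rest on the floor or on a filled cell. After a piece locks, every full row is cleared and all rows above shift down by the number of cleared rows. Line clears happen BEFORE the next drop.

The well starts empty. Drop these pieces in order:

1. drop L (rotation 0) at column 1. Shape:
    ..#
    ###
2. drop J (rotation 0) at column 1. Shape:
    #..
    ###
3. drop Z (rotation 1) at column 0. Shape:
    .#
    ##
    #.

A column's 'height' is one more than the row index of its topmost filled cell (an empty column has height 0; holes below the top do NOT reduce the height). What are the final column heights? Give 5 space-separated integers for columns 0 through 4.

Answer: 5 6 3 3 0

Derivation:
Drop 1: L rot0 at col 1 lands with bottom-row=0; cleared 0 line(s) (total 0); column heights now [0 1 1 2 0], max=2
Drop 2: J rot0 at col 1 lands with bottom-row=2; cleared 0 line(s) (total 0); column heights now [0 4 3 3 0], max=4
Drop 3: Z rot1 at col 0 lands with bottom-row=3; cleared 0 line(s) (total 0); column heights now [5 6 3 3 0], max=6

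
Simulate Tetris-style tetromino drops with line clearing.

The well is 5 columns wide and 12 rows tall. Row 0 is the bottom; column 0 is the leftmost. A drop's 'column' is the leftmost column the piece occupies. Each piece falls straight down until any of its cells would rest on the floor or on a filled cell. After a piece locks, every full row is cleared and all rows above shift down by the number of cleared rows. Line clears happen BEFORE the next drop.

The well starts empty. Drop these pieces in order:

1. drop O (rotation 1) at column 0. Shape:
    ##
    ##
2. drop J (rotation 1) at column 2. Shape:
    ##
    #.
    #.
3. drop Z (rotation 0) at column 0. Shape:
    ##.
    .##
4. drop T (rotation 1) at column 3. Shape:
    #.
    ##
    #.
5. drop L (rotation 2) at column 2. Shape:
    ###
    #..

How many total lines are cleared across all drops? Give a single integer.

Answer: 0

Derivation:
Drop 1: O rot1 at col 0 lands with bottom-row=0; cleared 0 line(s) (total 0); column heights now [2 2 0 0 0], max=2
Drop 2: J rot1 at col 2 lands with bottom-row=0; cleared 0 line(s) (total 0); column heights now [2 2 3 3 0], max=3
Drop 3: Z rot0 at col 0 lands with bottom-row=3; cleared 0 line(s) (total 0); column heights now [5 5 4 3 0], max=5
Drop 4: T rot1 at col 3 lands with bottom-row=3; cleared 0 line(s) (total 0); column heights now [5 5 4 6 5], max=6
Drop 5: L rot2 at col 2 lands with bottom-row=5; cleared 0 line(s) (total 0); column heights now [5 5 7 7 7], max=7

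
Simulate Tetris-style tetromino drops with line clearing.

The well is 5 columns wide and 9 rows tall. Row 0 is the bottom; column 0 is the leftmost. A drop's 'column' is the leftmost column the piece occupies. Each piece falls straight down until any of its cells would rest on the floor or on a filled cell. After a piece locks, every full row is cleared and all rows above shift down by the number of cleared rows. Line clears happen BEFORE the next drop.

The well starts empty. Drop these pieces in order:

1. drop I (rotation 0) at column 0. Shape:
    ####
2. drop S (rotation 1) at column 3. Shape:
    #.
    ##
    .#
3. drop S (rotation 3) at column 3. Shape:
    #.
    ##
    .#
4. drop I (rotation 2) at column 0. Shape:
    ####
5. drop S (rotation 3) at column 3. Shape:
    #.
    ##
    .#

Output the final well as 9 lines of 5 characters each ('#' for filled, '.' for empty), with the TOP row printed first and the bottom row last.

Answer: .....
.....
.....
...#.
...##
...#.
...##
...##
...##

Derivation:
Drop 1: I rot0 at col 0 lands with bottom-row=0; cleared 0 line(s) (total 0); column heights now [1 1 1 1 0], max=1
Drop 2: S rot1 at col 3 lands with bottom-row=0; cleared 1 line(s) (total 1); column heights now [0 0 0 2 1], max=2
Drop 3: S rot3 at col 3 lands with bottom-row=1; cleared 0 line(s) (total 1); column heights now [0 0 0 4 3], max=4
Drop 4: I rot2 at col 0 lands with bottom-row=4; cleared 0 line(s) (total 1); column heights now [5 5 5 5 3], max=5
Drop 5: S rot3 at col 3 lands with bottom-row=4; cleared 1 line(s) (total 2); column heights now [0 0 0 6 5], max=6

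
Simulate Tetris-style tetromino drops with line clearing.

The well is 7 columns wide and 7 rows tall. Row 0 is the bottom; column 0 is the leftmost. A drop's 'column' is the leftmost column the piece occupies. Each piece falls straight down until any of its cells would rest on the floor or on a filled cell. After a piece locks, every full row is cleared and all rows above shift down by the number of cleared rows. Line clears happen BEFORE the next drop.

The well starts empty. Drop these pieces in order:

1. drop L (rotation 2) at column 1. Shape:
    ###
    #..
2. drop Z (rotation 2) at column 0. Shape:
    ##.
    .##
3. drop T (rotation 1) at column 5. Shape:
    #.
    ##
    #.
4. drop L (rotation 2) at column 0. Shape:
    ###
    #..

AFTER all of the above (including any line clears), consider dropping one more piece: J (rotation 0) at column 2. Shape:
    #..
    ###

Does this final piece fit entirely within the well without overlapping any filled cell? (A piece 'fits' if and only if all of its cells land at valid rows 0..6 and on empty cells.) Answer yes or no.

Answer: no

Derivation:
Drop 1: L rot2 at col 1 lands with bottom-row=0; cleared 0 line(s) (total 0); column heights now [0 2 2 2 0 0 0], max=2
Drop 2: Z rot2 at col 0 lands with bottom-row=2; cleared 0 line(s) (total 0); column heights now [4 4 3 2 0 0 0], max=4
Drop 3: T rot1 at col 5 lands with bottom-row=0; cleared 0 line(s) (total 0); column heights now [4 4 3 2 0 3 2], max=4
Drop 4: L rot2 at col 0 lands with bottom-row=4; cleared 0 line(s) (total 0); column heights now [6 6 6 2 0 3 2], max=6
Test piece J rot0 at col 2 (width 3): heights before test = [6 6 6 2 0 3 2]; fits = False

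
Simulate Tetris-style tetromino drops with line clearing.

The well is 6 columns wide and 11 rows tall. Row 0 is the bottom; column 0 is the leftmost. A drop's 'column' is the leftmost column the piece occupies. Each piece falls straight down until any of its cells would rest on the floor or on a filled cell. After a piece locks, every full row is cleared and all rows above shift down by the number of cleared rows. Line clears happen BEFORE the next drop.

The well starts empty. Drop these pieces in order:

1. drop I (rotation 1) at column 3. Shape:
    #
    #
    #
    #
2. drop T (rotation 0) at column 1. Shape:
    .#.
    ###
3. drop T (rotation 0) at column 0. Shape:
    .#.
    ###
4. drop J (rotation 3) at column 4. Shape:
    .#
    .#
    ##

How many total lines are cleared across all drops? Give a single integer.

Drop 1: I rot1 at col 3 lands with bottom-row=0; cleared 0 line(s) (total 0); column heights now [0 0 0 4 0 0], max=4
Drop 2: T rot0 at col 1 lands with bottom-row=4; cleared 0 line(s) (total 0); column heights now [0 5 6 5 0 0], max=6
Drop 3: T rot0 at col 0 lands with bottom-row=6; cleared 0 line(s) (total 0); column heights now [7 8 7 5 0 0], max=8
Drop 4: J rot3 at col 4 lands with bottom-row=0; cleared 0 line(s) (total 0); column heights now [7 8 7 5 1 3], max=8

Answer: 0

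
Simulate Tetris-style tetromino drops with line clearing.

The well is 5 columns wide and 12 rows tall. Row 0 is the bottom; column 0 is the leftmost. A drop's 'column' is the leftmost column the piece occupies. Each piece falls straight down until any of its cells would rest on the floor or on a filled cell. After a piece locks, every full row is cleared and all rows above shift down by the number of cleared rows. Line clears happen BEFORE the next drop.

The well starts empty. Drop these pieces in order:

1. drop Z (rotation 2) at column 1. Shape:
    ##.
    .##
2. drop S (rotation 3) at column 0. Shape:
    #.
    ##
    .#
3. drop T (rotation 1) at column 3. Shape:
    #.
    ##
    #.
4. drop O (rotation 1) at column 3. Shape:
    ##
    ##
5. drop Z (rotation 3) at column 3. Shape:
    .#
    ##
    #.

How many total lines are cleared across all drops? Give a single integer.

Drop 1: Z rot2 at col 1 lands with bottom-row=0; cleared 0 line(s) (total 0); column heights now [0 2 2 1 0], max=2
Drop 2: S rot3 at col 0 lands with bottom-row=2; cleared 0 line(s) (total 0); column heights now [5 4 2 1 0], max=5
Drop 3: T rot1 at col 3 lands with bottom-row=1; cleared 0 line(s) (total 0); column heights now [5 4 2 4 3], max=5
Drop 4: O rot1 at col 3 lands with bottom-row=4; cleared 0 line(s) (total 0); column heights now [5 4 2 6 6], max=6
Drop 5: Z rot3 at col 3 lands with bottom-row=6; cleared 0 line(s) (total 0); column heights now [5 4 2 8 9], max=9

Answer: 0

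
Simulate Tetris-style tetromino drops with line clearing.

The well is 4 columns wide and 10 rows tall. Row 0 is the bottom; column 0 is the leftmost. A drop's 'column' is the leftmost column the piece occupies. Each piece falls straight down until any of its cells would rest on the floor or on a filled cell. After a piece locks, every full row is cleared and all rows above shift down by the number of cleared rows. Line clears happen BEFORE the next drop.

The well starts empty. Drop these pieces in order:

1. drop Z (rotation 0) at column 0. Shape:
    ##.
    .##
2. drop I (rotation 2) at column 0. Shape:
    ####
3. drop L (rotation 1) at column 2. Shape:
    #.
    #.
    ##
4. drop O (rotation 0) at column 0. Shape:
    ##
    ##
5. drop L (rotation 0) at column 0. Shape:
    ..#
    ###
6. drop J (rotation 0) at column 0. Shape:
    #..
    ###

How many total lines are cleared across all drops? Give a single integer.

Drop 1: Z rot0 at col 0 lands with bottom-row=0; cleared 0 line(s) (total 0); column heights now [2 2 1 0], max=2
Drop 2: I rot2 at col 0 lands with bottom-row=2; cleared 1 line(s) (total 1); column heights now [2 2 1 0], max=2
Drop 3: L rot1 at col 2 lands with bottom-row=1; cleared 1 line(s) (total 2); column heights now [0 1 3 0], max=3
Drop 4: O rot0 at col 0 lands with bottom-row=1; cleared 0 line(s) (total 2); column heights now [3 3 3 0], max=3
Drop 5: L rot0 at col 0 lands with bottom-row=3; cleared 0 line(s) (total 2); column heights now [4 4 5 0], max=5
Drop 6: J rot0 at col 0 lands with bottom-row=5; cleared 0 line(s) (total 2); column heights now [7 6 6 0], max=7

Answer: 2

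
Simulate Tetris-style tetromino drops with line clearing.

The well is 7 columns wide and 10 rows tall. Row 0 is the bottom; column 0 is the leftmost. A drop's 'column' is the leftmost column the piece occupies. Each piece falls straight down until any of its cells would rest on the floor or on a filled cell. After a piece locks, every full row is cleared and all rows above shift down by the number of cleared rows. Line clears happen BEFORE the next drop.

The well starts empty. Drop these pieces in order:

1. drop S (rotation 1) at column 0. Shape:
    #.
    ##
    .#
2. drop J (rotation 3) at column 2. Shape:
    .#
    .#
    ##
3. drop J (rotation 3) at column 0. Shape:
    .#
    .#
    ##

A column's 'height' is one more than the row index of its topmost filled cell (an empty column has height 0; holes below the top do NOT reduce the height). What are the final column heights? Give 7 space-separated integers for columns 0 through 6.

Drop 1: S rot1 at col 0 lands with bottom-row=0; cleared 0 line(s) (total 0); column heights now [3 2 0 0 0 0 0], max=3
Drop 2: J rot3 at col 2 lands with bottom-row=0; cleared 0 line(s) (total 0); column heights now [3 2 1 3 0 0 0], max=3
Drop 3: J rot3 at col 0 lands with bottom-row=3; cleared 0 line(s) (total 0); column heights now [4 6 1 3 0 0 0], max=6

Answer: 4 6 1 3 0 0 0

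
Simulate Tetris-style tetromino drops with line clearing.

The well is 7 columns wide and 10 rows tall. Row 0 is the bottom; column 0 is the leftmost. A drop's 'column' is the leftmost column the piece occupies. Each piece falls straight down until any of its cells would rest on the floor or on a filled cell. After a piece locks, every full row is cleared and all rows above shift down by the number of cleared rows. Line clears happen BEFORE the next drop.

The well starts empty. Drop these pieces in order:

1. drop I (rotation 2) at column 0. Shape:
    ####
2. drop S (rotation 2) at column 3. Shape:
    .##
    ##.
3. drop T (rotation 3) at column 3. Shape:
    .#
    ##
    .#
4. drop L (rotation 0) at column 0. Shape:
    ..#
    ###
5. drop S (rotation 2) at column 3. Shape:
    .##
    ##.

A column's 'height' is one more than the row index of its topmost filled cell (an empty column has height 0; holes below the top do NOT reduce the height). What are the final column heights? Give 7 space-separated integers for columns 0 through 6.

Answer: 2 2 3 7 8 8 0

Derivation:
Drop 1: I rot2 at col 0 lands with bottom-row=0; cleared 0 line(s) (total 0); column heights now [1 1 1 1 0 0 0], max=1
Drop 2: S rot2 at col 3 lands with bottom-row=1; cleared 0 line(s) (total 0); column heights now [1 1 1 2 3 3 0], max=3
Drop 3: T rot3 at col 3 lands with bottom-row=3; cleared 0 line(s) (total 0); column heights now [1 1 1 5 6 3 0], max=6
Drop 4: L rot0 at col 0 lands with bottom-row=1; cleared 0 line(s) (total 0); column heights now [2 2 3 5 6 3 0], max=6
Drop 5: S rot2 at col 3 lands with bottom-row=6; cleared 0 line(s) (total 0); column heights now [2 2 3 7 8 8 0], max=8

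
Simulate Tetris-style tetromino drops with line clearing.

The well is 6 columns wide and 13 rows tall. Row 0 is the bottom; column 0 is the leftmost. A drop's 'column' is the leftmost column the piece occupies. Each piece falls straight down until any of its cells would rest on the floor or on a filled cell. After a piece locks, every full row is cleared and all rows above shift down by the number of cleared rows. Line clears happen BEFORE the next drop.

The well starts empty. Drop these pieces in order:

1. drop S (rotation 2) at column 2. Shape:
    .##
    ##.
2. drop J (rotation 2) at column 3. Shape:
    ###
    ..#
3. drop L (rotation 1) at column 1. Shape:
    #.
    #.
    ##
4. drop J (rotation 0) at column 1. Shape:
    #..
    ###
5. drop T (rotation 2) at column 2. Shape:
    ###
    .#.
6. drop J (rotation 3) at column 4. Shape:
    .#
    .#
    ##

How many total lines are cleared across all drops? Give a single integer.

Drop 1: S rot2 at col 2 lands with bottom-row=0; cleared 0 line(s) (total 0); column heights now [0 0 1 2 2 0], max=2
Drop 2: J rot2 at col 3 lands with bottom-row=1; cleared 0 line(s) (total 0); column heights now [0 0 1 3 3 3], max=3
Drop 3: L rot1 at col 1 lands with bottom-row=1; cleared 0 line(s) (total 0); column heights now [0 4 2 3 3 3], max=4
Drop 4: J rot0 at col 1 lands with bottom-row=4; cleared 0 line(s) (total 0); column heights now [0 6 5 5 3 3], max=6
Drop 5: T rot2 at col 2 lands with bottom-row=5; cleared 0 line(s) (total 0); column heights now [0 6 7 7 7 3], max=7
Drop 6: J rot3 at col 4 lands with bottom-row=7; cleared 0 line(s) (total 0); column heights now [0 6 7 7 8 10], max=10

Answer: 0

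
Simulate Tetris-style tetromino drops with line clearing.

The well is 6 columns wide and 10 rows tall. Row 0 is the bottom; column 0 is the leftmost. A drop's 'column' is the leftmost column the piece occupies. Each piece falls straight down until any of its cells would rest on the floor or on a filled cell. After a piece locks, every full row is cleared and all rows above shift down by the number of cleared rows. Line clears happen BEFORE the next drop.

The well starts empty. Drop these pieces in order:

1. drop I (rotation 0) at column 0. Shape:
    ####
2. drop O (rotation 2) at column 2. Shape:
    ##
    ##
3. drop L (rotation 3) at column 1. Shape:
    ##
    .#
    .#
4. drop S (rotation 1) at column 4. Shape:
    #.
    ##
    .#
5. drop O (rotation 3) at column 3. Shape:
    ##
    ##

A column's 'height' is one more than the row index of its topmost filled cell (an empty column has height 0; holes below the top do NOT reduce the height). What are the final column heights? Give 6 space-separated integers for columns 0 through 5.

Answer: 1 6 6 5 5 2

Derivation:
Drop 1: I rot0 at col 0 lands with bottom-row=0; cleared 0 line(s) (total 0); column heights now [1 1 1 1 0 0], max=1
Drop 2: O rot2 at col 2 lands with bottom-row=1; cleared 0 line(s) (total 0); column heights now [1 1 3 3 0 0], max=3
Drop 3: L rot3 at col 1 lands with bottom-row=3; cleared 0 line(s) (total 0); column heights now [1 6 6 3 0 0], max=6
Drop 4: S rot1 at col 4 lands with bottom-row=0; cleared 0 line(s) (total 0); column heights now [1 6 6 3 3 2], max=6
Drop 5: O rot3 at col 3 lands with bottom-row=3; cleared 0 line(s) (total 0); column heights now [1 6 6 5 5 2], max=6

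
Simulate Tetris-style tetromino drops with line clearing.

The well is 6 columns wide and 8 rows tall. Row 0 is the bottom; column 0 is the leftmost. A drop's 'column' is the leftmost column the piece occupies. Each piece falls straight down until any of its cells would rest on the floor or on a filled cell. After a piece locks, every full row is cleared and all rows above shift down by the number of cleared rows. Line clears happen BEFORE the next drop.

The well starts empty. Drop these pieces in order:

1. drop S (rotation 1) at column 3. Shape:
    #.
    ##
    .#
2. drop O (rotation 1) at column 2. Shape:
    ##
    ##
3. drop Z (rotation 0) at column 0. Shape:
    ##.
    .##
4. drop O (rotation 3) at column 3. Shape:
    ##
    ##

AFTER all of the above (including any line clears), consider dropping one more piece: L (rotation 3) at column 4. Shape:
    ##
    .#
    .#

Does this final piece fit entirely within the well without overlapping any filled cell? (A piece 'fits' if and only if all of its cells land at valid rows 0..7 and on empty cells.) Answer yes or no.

Drop 1: S rot1 at col 3 lands with bottom-row=0; cleared 0 line(s) (total 0); column heights now [0 0 0 3 2 0], max=3
Drop 2: O rot1 at col 2 lands with bottom-row=3; cleared 0 line(s) (total 0); column heights now [0 0 5 5 2 0], max=5
Drop 3: Z rot0 at col 0 lands with bottom-row=5; cleared 0 line(s) (total 0); column heights now [7 7 6 5 2 0], max=7
Drop 4: O rot3 at col 3 lands with bottom-row=5; cleared 0 line(s) (total 0); column heights now [7 7 6 7 7 0], max=7
Test piece L rot3 at col 4 (width 2): heights before test = [7 7 6 7 7 0]; fits = True

Answer: yes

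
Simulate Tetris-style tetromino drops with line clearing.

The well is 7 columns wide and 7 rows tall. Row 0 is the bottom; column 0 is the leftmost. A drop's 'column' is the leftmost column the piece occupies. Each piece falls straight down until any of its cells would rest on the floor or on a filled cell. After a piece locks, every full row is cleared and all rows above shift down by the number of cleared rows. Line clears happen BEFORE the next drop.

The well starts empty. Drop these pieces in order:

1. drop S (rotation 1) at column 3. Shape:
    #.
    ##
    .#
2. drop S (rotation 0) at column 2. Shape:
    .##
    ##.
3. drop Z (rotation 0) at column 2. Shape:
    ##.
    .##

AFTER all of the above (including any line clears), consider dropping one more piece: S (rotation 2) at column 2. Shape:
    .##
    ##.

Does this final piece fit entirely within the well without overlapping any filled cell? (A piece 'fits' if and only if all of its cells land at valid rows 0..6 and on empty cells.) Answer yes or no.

Answer: no

Derivation:
Drop 1: S rot1 at col 3 lands with bottom-row=0; cleared 0 line(s) (total 0); column heights now [0 0 0 3 2 0 0], max=3
Drop 2: S rot0 at col 2 lands with bottom-row=3; cleared 0 line(s) (total 0); column heights now [0 0 4 5 5 0 0], max=5
Drop 3: Z rot0 at col 2 lands with bottom-row=5; cleared 0 line(s) (total 0); column heights now [0 0 7 7 6 0 0], max=7
Test piece S rot2 at col 2 (width 3): heights before test = [0 0 7 7 6 0 0]; fits = False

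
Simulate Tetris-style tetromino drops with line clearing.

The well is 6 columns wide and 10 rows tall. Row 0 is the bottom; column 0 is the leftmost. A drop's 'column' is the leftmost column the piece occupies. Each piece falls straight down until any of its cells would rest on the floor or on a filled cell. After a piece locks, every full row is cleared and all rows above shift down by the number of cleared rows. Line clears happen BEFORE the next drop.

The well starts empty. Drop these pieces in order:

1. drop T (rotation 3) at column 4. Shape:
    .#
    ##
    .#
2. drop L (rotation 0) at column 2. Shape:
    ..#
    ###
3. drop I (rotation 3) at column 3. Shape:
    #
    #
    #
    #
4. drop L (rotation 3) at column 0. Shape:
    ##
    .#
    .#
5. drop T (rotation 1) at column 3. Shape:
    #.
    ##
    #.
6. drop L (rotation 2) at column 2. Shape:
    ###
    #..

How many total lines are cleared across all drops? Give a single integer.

Drop 1: T rot3 at col 4 lands with bottom-row=0; cleared 0 line(s) (total 0); column heights now [0 0 0 0 2 3], max=3
Drop 2: L rot0 at col 2 lands with bottom-row=2; cleared 0 line(s) (total 0); column heights now [0 0 3 3 4 3], max=4
Drop 3: I rot3 at col 3 lands with bottom-row=3; cleared 0 line(s) (total 0); column heights now [0 0 3 7 4 3], max=7
Drop 4: L rot3 at col 0 lands with bottom-row=0; cleared 1 line(s) (total 1); column heights now [0 2 0 6 3 2], max=6
Drop 5: T rot1 at col 3 lands with bottom-row=6; cleared 0 line(s) (total 1); column heights now [0 2 0 9 8 2], max=9
Drop 6: L rot2 at col 2 lands with bottom-row=8; cleared 0 line(s) (total 1); column heights now [0 2 10 10 10 2], max=10

Answer: 1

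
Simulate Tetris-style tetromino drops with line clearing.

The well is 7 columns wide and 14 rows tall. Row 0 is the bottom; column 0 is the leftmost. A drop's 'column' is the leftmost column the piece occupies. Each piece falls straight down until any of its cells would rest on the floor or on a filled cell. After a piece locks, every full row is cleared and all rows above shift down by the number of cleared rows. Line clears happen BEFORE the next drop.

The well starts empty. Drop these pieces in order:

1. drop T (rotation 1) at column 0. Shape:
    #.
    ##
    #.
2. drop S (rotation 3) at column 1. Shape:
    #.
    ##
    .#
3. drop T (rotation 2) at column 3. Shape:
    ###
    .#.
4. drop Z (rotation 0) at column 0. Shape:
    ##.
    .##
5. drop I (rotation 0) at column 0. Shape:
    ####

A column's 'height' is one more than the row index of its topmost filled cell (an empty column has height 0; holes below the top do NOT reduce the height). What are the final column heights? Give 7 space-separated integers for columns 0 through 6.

Drop 1: T rot1 at col 0 lands with bottom-row=0; cleared 0 line(s) (total 0); column heights now [3 2 0 0 0 0 0], max=3
Drop 2: S rot3 at col 1 lands with bottom-row=1; cleared 0 line(s) (total 0); column heights now [3 4 3 0 0 0 0], max=4
Drop 3: T rot2 at col 3 lands with bottom-row=0; cleared 0 line(s) (total 0); column heights now [3 4 3 2 2 2 0], max=4
Drop 4: Z rot0 at col 0 lands with bottom-row=4; cleared 0 line(s) (total 0); column heights now [6 6 5 2 2 2 0], max=6
Drop 5: I rot0 at col 0 lands with bottom-row=6; cleared 0 line(s) (total 0); column heights now [7 7 7 7 2 2 0], max=7

Answer: 7 7 7 7 2 2 0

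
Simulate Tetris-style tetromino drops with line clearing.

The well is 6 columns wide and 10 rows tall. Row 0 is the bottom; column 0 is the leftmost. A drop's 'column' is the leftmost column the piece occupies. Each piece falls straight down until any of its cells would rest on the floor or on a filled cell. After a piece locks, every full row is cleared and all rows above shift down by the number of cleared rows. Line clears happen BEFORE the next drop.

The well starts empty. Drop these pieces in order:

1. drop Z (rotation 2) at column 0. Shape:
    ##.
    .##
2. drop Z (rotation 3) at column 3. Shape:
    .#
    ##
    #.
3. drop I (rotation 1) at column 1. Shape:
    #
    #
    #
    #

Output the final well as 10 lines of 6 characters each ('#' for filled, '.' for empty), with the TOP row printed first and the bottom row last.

Answer: ......
......
......
......
.#....
.#....
.#....
.#..#.
##.##.
.###..

Derivation:
Drop 1: Z rot2 at col 0 lands with bottom-row=0; cleared 0 line(s) (total 0); column heights now [2 2 1 0 0 0], max=2
Drop 2: Z rot3 at col 3 lands with bottom-row=0; cleared 0 line(s) (total 0); column heights now [2 2 1 2 3 0], max=3
Drop 3: I rot1 at col 1 lands with bottom-row=2; cleared 0 line(s) (total 0); column heights now [2 6 1 2 3 0], max=6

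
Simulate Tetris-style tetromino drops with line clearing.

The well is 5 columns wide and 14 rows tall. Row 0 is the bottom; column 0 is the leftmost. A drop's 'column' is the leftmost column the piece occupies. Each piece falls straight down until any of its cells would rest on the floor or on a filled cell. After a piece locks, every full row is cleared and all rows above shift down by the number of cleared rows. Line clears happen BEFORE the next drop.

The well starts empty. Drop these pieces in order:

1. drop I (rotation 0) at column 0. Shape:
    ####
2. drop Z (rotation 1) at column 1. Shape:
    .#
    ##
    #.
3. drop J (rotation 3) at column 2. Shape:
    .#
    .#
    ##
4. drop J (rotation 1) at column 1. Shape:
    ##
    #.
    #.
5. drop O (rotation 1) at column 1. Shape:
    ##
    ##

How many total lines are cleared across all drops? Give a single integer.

Answer: 0

Derivation:
Drop 1: I rot0 at col 0 lands with bottom-row=0; cleared 0 line(s) (total 0); column heights now [1 1 1 1 0], max=1
Drop 2: Z rot1 at col 1 lands with bottom-row=1; cleared 0 line(s) (total 0); column heights now [1 3 4 1 0], max=4
Drop 3: J rot3 at col 2 lands with bottom-row=4; cleared 0 line(s) (total 0); column heights now [1 3 5 7 0], max=7
Drop 4: J rot1 at col 1 lands with bottom-row=3; cleared 0 line(s) (total 0); column heights now [1 6 6 7 0], max=7
Drop 5: O rot1 at col 1 lands with bottom-row=6; cleared 0 line(s) (total 0); column heights now [1 8 8 7 0], max=8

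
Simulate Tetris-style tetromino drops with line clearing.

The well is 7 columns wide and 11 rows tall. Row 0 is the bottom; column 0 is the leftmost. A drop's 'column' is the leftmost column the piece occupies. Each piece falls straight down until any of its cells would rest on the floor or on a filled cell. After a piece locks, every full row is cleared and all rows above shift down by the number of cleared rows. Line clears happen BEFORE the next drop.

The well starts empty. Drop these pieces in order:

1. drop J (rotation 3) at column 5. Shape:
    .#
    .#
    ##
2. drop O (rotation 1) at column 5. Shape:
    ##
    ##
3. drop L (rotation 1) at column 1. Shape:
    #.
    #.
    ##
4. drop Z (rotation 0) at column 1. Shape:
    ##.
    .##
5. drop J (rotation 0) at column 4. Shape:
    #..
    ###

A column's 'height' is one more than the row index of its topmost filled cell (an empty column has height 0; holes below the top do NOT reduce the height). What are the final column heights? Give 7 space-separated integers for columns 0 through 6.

Answer: 0 4 4 3 7 6 6

Derivation:
Drop 1: J rot3 at col 5 lands with bottom-row=0; cleared 0 line(s) (total 0); column heights now [0 0 0 0 0 1 3], max=3
Drop 2: O rot1 at col 5 lands with bottom-row=3; cleared 0 line(s) (total 0); column heights now [0 0 0 0 0 5 5], max=5
Drop 3: L rot1 at col 1 lands with bottom-row=0; cleared 0 line(s) (total 0); column heights now [0 3 1 0 0 5 5], max=5
Drop 4: Z rot0 at col 1 lands with bottom-row=2; cleared 0 line(s) (total 0); column heights now [0 4 4 3 0 5 5], max=5
Drop 5: J rot0 at col 4 lands with bottom-row=5; cleared 0 line(s) (total 0); column heights now [0 4 4 3 7 6 6], max=7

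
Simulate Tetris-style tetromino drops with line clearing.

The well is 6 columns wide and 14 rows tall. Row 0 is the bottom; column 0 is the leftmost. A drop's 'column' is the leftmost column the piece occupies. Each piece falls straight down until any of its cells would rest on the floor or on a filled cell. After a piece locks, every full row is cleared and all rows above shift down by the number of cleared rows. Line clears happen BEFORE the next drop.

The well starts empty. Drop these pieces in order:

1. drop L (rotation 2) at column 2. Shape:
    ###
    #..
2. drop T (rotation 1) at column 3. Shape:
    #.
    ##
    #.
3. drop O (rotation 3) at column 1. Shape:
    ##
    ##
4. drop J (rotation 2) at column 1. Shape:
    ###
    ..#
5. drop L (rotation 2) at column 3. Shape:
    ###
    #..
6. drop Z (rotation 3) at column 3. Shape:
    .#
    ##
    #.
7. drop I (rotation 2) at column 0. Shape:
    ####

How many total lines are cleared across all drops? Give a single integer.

Answer: 0

Derivation:
Drop 1: L rot2 at col 2 lands with bottom-row=0; cleared 0 line(s) (total 0); column heights now [0 0 2 2 2 0], max=2
Drop 2: T rot1 at col 3 lands with bottom-row=2; cleared 0 line(s) (total 0); column heights now [0 0 2 5 4 0], max=5
Drop 3: O rot3 at col 1 lands with bottom-row=2; cleared 0 line(s) (total 0); column heights now [0 4 4 5 4 0], max=5
Drop 4: J rot2 at col 1 lands with bottom-row=5; cleared 0 line(s) (total 0); column heights now [0 7 7 7 4 0], max=7
Drop 5: L rot2 at col 3 lands with bottom-row=7; cleared 0 line(s) (total 0); column heights now [0 7 7 9 9 9], max=9
Drop 6: Z rot3 at col 3 lands with bottom-row=9; cleared 0 line(s) (total 0); column heights now [0 7 7 11 12 9], max=12
Drop 7: I rot2 at col 0 lands with bottom-row=11; cleared 0 line(s) (total 0); column heights now [12 12 12 12 12 9], max=12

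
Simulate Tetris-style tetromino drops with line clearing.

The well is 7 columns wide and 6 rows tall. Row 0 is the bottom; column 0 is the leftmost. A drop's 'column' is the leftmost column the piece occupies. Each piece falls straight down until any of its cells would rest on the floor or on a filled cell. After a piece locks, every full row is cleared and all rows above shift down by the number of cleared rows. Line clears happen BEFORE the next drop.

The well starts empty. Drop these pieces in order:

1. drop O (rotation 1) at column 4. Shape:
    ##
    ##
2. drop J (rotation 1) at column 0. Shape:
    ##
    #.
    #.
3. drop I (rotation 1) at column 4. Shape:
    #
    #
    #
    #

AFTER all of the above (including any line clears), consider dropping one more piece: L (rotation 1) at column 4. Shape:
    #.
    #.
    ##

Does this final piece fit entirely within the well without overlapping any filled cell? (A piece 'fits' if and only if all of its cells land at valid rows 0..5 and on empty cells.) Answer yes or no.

Drop 1: O rot1 at col 4 lands with bottom-row=0; cleared 0 line(s) (total 0); column heights now [0 0 0 0 2 2 0], max=2
Drop 2: J rot1 at col 0 lands with bottom-row=0; cleared 0 line(s) (total 0); column heights now [3 3 0 0 2 2 0], max=3
Drop 3: I rot1 at col 4 lands with bottom-row=2; cleared 0 line(s) (total 0); column heights now [3 3 0 0 6 2 0], max=6
Test piece L rot1 at col 4 (width 2): heights before test = [3 3 0 0 6 2 0]; fits = False

Answer: no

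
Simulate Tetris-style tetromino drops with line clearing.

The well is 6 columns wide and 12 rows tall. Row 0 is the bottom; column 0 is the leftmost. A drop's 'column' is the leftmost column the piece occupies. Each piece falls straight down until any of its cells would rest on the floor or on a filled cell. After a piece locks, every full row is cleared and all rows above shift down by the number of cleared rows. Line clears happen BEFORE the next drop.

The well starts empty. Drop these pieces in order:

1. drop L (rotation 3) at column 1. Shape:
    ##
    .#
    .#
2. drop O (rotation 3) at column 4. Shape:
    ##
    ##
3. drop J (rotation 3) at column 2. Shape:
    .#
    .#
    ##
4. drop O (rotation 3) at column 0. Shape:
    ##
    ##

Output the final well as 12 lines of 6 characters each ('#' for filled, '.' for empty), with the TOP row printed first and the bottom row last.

Drop 1: L rot3 at col 1 lands with bottom-row=0; cleared 0 line(s) (total 0); column heights now [0 3 3 0 0 0], max=3
Drop 2: O rot3 at col 4 lands with bottom-row=0; cleared 0 line(s) (total 0); column heights now [0 3 3 0 2 2], max=3
Drop 3: J rot3 at col 2 lands with bottom-row=3; cleared 0 line(s) (total 0); column heights now [0 3 4 6 2 2], max=6
Drop 4: O rot3 at col 0 lands with bottom-row=3; cleared 0 line(s) (total 0); column heights now [5 5 4 6 2 2], max=6

Answer: ......
......
......
......
......
......
...#..
##.#..
####..
.##...
..#.##
..#.##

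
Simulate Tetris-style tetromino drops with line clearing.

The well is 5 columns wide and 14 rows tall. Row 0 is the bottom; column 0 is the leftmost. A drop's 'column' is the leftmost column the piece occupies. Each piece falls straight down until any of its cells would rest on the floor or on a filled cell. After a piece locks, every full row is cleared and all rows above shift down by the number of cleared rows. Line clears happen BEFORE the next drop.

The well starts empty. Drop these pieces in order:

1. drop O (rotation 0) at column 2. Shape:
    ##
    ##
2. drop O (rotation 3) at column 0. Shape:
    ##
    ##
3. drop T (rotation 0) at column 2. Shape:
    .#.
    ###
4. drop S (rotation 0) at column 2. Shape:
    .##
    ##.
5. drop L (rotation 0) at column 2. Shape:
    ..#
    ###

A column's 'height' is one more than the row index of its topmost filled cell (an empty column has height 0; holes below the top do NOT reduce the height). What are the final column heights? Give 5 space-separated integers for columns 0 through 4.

Drop 1: O rot0 at col 2 lands with bottom-row=0; cleared 0 line(s) (total 0); column heights now [0 0 2 2 0], max=2
Drop 2: O rot3 at col 0 lands with bottom-row=0; cleared 0 line(s) (total 0); column heights now [2 2 2 2 0], max=2
Drop 3: T rot0 at col 2 lands with bottom-row=2; cleared 0 line(s) (total 0); column heights now [2 2 3 4 3], max=4
Drop 4: S rot0 at col 2 lands with bottom-row=4; cleared 0 line(s) (total 0); column heights now [2 2 5 6 6], max=6
Drop 5: L rot0 at col 2 lands with bottom-row=6; cleared 0 line(s) (total 0); column heights now [2 2 7 7 8], max=8

Answer: 2 2 7 7 8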